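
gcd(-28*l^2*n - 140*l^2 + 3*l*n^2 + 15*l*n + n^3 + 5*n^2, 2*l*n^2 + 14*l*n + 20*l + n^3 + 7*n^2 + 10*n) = n + 5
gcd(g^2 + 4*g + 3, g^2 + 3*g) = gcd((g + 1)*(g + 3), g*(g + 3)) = g + 3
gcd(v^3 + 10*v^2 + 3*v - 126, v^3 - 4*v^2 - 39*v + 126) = v^2 + 3*v - 18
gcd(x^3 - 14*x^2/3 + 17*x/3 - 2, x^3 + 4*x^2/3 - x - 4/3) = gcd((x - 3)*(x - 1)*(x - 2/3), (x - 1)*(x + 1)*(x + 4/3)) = x - 1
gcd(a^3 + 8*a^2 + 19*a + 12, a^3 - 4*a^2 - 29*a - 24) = a^2 + 4*a + 3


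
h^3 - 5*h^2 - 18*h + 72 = (h - 6)*(h - 3)*(h + 4)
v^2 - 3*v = v*(v - 3)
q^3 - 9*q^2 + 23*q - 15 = (q - 5)*(q - 3)*(q - 1)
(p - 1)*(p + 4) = p^2 + 3*p - 4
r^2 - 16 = (r - 4)*(r + 4)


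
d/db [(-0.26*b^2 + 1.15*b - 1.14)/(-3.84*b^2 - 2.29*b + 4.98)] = (5.0114*b^2 - 11.3448*b + 3.1164)/(14.7456*b^4 + 17.5872*b^3 - 33.0023*b^2 - 22.8084*b + 24.8004)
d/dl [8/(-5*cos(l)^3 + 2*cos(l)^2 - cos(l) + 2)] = 8*(-15*cos(l)^2 + 4*cos(l) - 1)*sin(l)/(5*cos(l)^3 - 2*cos(l)^2 + cos(l) - 2)^2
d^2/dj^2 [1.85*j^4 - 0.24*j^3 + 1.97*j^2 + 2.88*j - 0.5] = 22.2*j^2 - 1.44*j + 3.94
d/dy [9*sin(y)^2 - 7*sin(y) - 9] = (18*sin(y) - 7)*cos(y)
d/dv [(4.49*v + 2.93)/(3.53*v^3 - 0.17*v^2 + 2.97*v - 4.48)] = (-31.6994*v^3 - 30.2654*v^2 + 0.9962*v - 28.8173)/(12.4609*v^6 - 1.2002*v^5 + 20.9971*v^4 - 32.6386*v^3 + 10.3441*v^2 - 26.6112*v + 20.0704)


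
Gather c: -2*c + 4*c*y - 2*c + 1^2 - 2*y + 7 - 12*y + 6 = c*(4*y - 4) - 14*y + 14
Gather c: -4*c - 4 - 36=-4*c - 40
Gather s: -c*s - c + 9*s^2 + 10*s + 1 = -c + 9*s^2 + s*(10 - c) + 1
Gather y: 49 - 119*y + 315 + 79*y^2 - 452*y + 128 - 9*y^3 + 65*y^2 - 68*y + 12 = -9*y^3 + 144*y^2 - 639*y + 504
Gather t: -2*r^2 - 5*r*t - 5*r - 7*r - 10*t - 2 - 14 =-2*r^2 - 12*r + t*(-5*r - 10) - 16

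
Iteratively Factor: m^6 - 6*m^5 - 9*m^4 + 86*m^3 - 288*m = (m - 4)*(m^5 - 2*m^4 - 17*m^3 + 18*m^2 + 72*m) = (m - 4)^2*(m^4 + 2*m^3 - 9*m^2 - 18*m) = m*(m - 4)^2*(m^3 + 2*m^2 - 9*m - 18) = m*(m - 4)^2*(m + 2)*(m^2 - 9) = m*(m - 4)^2*(m - 3)*(m + 2)*(m + 3)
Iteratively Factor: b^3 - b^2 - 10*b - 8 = (b + 1)*(b^2 - 2*b - 8) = (b - 4)*(b + 1)*(b + 2)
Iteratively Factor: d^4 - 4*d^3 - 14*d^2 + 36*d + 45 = (d + 1)*(d^3 - 5*d^2 - 9*d + 45) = (d - 3)*(d + 1)*(d^2 - 2*d - 15) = (d - 5)*(d - 3)*(d + 1)*(d + 3)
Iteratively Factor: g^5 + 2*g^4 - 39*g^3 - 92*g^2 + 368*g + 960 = (g + 4)*(g^4 - 2*g^3 - 31*g^2 + 32*g + 240) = (g + 3)*(g + 4)*(g^3 - 5*g^2 - 16*g + 80) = (g + 3)*(g + 4)^2*(g^2 - 9*g + 20) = (g - 4)*(g + 3)*(g + 4)^2*(g - 5)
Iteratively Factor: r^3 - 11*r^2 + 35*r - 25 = (r - 5)*(r^2 - 6*r + 5) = (r - 5)*(r - 1)*(r - 5)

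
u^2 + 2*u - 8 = (u - 2)*(u + 4)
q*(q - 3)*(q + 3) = q^3 - 9*q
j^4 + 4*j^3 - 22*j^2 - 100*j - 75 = (j - 5)*(j + 1)*(j + 3)*(j + 5)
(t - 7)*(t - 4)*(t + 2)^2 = t^4 - 7*t^3 - 12*t^2 + 68*t + 112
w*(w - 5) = w^2 - 5*w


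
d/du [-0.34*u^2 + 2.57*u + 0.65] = 2.57 - 0.68*u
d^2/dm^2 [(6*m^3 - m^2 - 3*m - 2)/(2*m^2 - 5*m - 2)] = 16*(19*m^3 + 18*m^2 + 12*m - 4)/(8*m^6 - 60*m^5 + 126*m^4 - 5*m^3 - 126*m^2 - 60*m - 8)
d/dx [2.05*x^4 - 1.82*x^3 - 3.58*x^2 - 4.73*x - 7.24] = 8.2*x^3 - 5.46*x^2 - 7.16*x - 4.73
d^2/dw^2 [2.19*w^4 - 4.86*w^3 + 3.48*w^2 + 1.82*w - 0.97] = 26.28*w^2 - 29.16*w + 6.96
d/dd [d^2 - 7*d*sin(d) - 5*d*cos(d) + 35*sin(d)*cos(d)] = 5*d*sin(d) - 7*d*cos(d) + 2*d - 7*sin(d) - 5*cos(d) + 35*cos(2*d)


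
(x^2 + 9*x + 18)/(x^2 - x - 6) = (x^2 + 9*x + 18)/(x^2 - x - 6)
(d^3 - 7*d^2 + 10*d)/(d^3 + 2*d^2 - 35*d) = (d - 2)/(d + 7)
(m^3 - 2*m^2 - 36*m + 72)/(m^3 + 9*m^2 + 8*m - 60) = (m - 6)/(m + 5)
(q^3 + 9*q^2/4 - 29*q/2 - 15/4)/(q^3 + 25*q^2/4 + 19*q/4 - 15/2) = (4*q^2 - 11*q - 3)/(4*q^2 + 5*q - 6)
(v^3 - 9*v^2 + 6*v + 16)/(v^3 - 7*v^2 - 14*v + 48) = (v + 1)/(v + 3)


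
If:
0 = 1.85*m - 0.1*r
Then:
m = 0.0540540540540541*r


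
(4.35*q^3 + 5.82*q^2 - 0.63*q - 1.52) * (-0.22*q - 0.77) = -0.957*q^4 - 4.6299*q^3 - 4.3428*q^2 + 0.8195*q + 1.1704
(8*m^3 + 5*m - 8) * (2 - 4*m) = -32*m^4 + 16*m^3 - 20*m^2 + 42*m - 16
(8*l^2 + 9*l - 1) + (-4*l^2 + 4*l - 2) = 4*l^2 + 13*l - 3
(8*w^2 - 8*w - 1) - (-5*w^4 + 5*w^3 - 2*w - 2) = 5*w^4 - 5*w^3 + 8*w^2 - 6*w + 1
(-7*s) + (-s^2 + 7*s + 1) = 1 - s^2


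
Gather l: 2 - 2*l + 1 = 3 - 2*l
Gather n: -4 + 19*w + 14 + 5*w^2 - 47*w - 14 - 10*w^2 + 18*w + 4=-5*w^2 - 10*w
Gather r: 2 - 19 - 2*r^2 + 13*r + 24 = -2*r^2 + 13*r + 7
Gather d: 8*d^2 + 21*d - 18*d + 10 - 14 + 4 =8*d^2 + 3*d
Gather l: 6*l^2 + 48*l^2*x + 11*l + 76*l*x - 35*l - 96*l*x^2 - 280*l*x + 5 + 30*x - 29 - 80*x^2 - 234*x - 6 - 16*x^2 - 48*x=l^2*(48*x + 6) + l*(-96*x^2 - 204*x - 24) - 96*x^2 - 252*x - 30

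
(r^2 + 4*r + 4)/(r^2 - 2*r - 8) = (r + 2)/(r - 4)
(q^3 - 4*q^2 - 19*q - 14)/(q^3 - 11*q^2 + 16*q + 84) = (q + 1)/(q - 6)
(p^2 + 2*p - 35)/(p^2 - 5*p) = (p + 7)/p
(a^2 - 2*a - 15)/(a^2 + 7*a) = (a^2 - 2*a - 15)/(a*(a + 7))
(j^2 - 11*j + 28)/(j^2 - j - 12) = (j - 7)/(j + 3)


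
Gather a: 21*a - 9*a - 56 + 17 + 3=12*a - 36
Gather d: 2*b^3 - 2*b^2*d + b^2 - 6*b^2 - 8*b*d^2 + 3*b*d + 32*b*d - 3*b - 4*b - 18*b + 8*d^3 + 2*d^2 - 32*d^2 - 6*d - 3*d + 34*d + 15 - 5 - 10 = 2*b^3 - 5*b^2 - 25*b + 8*d^3 + d^2*(-8*b - 30) + d*(-2*b^2 + 35*b + 25)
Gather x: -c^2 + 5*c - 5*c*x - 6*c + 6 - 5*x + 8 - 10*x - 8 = -c^2 - c + x*(-5*c - 15) + 6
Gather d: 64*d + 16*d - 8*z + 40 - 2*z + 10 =80*d - 10*z + 50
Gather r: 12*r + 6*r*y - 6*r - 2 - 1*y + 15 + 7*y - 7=r*(6*y + 6) + 6*y + 6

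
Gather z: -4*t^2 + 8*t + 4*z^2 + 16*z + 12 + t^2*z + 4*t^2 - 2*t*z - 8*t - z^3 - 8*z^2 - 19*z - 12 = -z^3 - 4*z^2 + z*(t^2 - 2*t - 3)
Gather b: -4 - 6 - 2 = -12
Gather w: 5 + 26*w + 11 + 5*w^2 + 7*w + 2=5*w^2 + 33*w + 18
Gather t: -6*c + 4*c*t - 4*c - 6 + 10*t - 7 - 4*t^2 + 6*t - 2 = -10*c - 4*t^2 + t*(4*c + 16) - 15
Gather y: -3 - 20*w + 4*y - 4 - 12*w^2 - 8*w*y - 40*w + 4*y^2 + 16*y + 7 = -12*w^2 - 60*w + 4*y^2 + y*(20 - 8*w)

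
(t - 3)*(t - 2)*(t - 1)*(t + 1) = t^4 - 5*t^3 + 5*t^2 + 5*t - 6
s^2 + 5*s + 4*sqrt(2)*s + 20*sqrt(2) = (s + 5)*(s + 4*sqrt(2))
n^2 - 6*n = n*(n - 6)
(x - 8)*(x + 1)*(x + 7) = x^3 - 57*x - 56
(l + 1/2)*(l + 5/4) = l^2 + 7*l/4 + 5/8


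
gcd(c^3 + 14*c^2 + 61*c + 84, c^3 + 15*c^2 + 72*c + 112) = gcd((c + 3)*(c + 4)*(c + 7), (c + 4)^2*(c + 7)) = c^2 + 11*c + 28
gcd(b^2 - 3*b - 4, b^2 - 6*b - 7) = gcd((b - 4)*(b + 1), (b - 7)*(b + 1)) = b + 1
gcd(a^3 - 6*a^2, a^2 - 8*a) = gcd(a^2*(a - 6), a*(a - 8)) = a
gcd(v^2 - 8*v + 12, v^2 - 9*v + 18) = v - 6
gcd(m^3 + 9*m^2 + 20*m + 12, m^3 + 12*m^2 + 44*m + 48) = m^2 + 8*m + 12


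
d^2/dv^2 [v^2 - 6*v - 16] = 2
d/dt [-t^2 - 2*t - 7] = -2*t - 2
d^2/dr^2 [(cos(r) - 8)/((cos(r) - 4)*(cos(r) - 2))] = (26*(1 - cos(r)^2)^2 - cos(r)^5 - 94*cos(r)^3 - 12*cos(r)^2 + 560*cos(r) - 378)/((cos(r) - 4)^3*(cos(r) - 2)^3)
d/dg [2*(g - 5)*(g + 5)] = 4*g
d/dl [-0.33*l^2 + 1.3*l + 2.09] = 1.3 - 0.66*l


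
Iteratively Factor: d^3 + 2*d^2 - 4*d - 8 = (d + 2)*(d^2 - 4) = (d - 2)*(d + 2)*(d + 2)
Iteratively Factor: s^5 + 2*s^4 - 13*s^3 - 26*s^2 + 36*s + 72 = (s + 3)*(s^4 - s^3 - 10*s^2 + 4*s + 24) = (s - 3)*(s + 3)*(s^3 + 2*s^2 - 4*s - 8) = (s - 3)*(s - 2)*(s + 3)*(s^2 + 4*s + 4) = (s - 3)*(s - 2)*(s + 2)*(s + 3)*(s + 2)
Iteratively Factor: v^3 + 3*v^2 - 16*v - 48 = (v + 4)*(v^2 - v - 12) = (v + 3)*(v + 4)*(v - 4)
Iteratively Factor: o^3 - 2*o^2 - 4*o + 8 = (o - 2)*(o^2 - 4) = (o - 2)*(o + 2)*(o - 2)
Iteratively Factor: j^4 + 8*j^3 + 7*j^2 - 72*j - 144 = (j - 3)*(j^3 + 11*j^2 + 40*j + 48) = (j - 3)*(j + 3)*(j^2 + 8*j + 16) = (j - 3)*(j + 3)*(j + 4)*(j + 4)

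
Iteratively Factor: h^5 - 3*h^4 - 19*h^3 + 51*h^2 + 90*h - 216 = (h - 4)*(h^4 + h^3 - 15*h^2 - 9*h + 54) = (h - 4)*(h - 2)*(h^3 + 3*h^2 - 9*h - 27) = (h - 4)*(h - 3)*(h - 2)*(h^2 + 6*h + 9) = (h - 4)*(h - 3)*(h - 2)*(h + 3)*(h + 3)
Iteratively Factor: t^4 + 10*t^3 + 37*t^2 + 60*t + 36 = (t + 3)*(t^3 + 7*t^2 + 16*t + 12) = (t + 3)^2*(t^2 + 4*t + 4) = (t + 2)*(t + 3)^2*(t + 2)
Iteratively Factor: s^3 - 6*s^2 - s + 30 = (s + 2)*(s^2 - 8*s + 15) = (s - 3)*(s + 2)*(s - 5)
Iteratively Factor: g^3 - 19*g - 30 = (g + 2)*(g^2 - 2*g - 15) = (g + 2)*(g + 3)*(g - 5)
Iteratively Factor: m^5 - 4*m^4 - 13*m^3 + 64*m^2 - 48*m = (m - 4)*(m^4 - 13*m^2 + 12*m) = m*(m - 4)*(m^3 - 13*m + 12) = m*(m - 4)*(m - 3)*(m^2 + 3*m - 4) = m*(m - 4)*(m - 3)*(m + 4)*(m - 1)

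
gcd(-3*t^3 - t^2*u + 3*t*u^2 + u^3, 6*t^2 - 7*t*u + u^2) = t - u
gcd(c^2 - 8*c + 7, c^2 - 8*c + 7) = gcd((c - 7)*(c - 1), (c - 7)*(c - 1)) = c^2 - 8*c + 7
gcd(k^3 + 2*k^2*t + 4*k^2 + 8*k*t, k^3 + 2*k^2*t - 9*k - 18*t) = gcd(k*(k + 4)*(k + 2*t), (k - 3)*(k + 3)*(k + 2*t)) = k + 2*t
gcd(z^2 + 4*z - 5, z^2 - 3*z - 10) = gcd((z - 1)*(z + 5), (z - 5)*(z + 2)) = 1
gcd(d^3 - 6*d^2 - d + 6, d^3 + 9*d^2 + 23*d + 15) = d + 1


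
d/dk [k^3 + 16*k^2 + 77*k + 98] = 3*k^2 + 32*k + 77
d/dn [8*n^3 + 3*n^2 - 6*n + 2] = 24*n^2 + 6*n - 6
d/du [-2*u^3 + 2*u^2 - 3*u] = -6*u^2 + 4*u - 3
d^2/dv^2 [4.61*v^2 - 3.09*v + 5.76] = 9.22000000000000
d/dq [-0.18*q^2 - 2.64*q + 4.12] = -0.36*q - 2.64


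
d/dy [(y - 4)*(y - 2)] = 2*y - 6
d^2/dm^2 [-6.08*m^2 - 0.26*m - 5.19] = -12.1600000000000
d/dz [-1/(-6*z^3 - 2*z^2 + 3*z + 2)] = (-18*z^2 - 4*z + 3)/(6*z^3 + 2*z^2 - 3*z - 2)^2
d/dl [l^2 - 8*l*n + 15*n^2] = 2*l - 8*n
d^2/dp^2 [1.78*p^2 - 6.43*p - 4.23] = 3.56000000000000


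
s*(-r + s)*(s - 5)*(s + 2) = -r*s^3 + 3*r*s^2 + 10*r*s + s^4 - 3*s^3 - 10*s^2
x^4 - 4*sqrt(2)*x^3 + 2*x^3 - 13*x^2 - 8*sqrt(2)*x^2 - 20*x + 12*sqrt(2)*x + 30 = (x - 1)*(x + 3)*(x - 5*sqrt(2))*(x + sqrt(2))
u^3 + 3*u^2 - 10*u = u*(u - 2)*(u + 5)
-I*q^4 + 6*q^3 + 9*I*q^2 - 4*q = q*(q + I)*(q + 4*I)*(-I*q + 1)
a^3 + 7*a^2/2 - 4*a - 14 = (a - 2)*(a + 2)*(a + 7/2)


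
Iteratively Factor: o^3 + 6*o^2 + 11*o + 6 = (o + 2)*(o^2 + 4*o + 3) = (o + 2)*(o + 3)*(o + 1)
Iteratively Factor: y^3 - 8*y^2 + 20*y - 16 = (y - 2)*(y^2 - 6*y + 8) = (y - 4)*(y - 2)*(y - 2)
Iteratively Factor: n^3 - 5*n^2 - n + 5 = (n + 1)*(n^2 - 6*n + 5) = (n - 5)*(n + 1)*(n - 1)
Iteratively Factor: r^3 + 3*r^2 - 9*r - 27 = (r + 3)*(r^2 - 9) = (r + 3)^2*(r - 3)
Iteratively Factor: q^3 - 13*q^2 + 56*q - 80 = (q - 5)*(q^2 - 8*q + 16) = (q - 5)*(q - 4)*(q - 4)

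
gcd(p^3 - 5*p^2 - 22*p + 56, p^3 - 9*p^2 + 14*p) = p^2 - 9*p + 14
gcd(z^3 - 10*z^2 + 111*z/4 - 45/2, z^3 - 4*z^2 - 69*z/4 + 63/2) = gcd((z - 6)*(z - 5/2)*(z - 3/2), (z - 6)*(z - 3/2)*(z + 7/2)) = z^2 - 15*z/2 + 9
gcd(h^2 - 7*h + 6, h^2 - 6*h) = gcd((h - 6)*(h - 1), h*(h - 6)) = h - 6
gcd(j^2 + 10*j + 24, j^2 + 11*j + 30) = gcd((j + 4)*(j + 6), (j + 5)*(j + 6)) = j + 6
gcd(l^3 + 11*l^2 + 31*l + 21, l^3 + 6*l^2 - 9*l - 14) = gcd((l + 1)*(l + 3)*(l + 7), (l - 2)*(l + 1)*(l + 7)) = l^2 + 8*l + 7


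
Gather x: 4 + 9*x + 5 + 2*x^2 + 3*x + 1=2*x^2 + 12*x + 10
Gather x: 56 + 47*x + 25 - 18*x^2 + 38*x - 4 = -18*x^2 + 85*x + 77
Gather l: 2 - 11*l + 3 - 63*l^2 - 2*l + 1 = -63*l^2 - 13*l + 6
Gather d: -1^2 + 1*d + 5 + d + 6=2*d + 10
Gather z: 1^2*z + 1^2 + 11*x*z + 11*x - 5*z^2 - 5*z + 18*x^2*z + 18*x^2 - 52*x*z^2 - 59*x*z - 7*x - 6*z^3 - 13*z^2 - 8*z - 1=18*x^2 + 4*x - 6*z^3 + z^2*(-52*x - 18) + z*(18*x^2 - 48*x - 12)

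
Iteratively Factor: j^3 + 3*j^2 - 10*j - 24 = (j + 2)*(j^2 + j - 12) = (j + 2)*(j + 4)*(j - 3)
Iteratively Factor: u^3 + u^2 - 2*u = (u + 2)*(u^2 - u) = u*(u + 2)*(u - 1)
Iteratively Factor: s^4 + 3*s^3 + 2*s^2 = (s)*(s^3 + 3*s^2 + 2*s) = s*(s + 2)*(s^2 + s) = s^2*(s + 2)*(s + 1)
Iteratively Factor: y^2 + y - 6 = (y + 3)*(y - 2)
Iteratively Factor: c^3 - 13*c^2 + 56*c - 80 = (c - 5)*(c^2 - 8*c + 16) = (c - 5)*(c - 4)*(c - 4)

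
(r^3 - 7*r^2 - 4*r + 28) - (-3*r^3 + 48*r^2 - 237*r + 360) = 4*r^3 - 55*r^2 + 233*r - 332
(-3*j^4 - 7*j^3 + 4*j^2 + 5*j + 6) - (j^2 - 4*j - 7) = -3*j^4 - 7*j^3 + 3*j^2 + 9*j + 13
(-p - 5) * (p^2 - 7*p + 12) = -p^3 + 2*p^2 + 23*p - 60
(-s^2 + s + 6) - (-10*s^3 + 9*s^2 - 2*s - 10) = 10*s^3 - 10*s^2 + 3*s + 16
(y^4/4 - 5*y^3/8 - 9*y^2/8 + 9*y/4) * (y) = y^5/4 - 5*y^4/8 - 9*y^3/8 + 9*y^2/4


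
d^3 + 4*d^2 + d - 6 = (d - 1)*(d + 2)*(d + 3)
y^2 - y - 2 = (y - 2)*(y + 1)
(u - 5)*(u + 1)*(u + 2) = u^3 - 2*u^2 - 13*u - 10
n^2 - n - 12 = (n - 4)*(n + 3)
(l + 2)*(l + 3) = l^2 + 5*l + 6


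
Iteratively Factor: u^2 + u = (u + 1)*(u)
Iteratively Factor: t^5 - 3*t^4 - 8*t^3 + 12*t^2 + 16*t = (t - 4)*(t^4 + t^3 - 4*t^2 - 4*t) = (t - 4)*(t - 2)*(t^3 + 3*t^2 + 2*t) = (t - 4)*(t - 2)*(t + 1)*(t^2 + 2*t) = (t - 4)*(t - 2)*(t + 1)*(t + 2)*(t)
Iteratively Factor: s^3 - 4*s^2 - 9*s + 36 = (s + 3)*(s^2 - 7*s + 12) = (s - 4)*(s + 3)*(s - 3)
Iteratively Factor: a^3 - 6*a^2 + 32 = (a - 4)*(a^2 - 2*a - 8) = (a - 4)*(a + 2)*(a - 4)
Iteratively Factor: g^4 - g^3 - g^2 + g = (g + 1)*(g^3 - 2*g^2 + g) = (g - 1)*(g + 1)*(g^2 - g) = (g - 1)^2*(g + 1)*(g)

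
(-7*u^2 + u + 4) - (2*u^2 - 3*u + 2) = -9*u^2 + 4*u + 2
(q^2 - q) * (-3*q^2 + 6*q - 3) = -3*q^4 + 9*q^3 - 9*q^2 + 3*q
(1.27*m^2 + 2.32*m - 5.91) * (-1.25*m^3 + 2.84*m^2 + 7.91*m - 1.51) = -1.5875*m^5 + 0.7068*m^4 + 24.022*m^3 - 0.350899999999999*m^2 - 50.2513*m + 8.9241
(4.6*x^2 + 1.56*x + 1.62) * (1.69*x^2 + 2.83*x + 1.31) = 7.774*x^4 + 15.6544*x^3 + 13.1786*x^2 + 6.6282*x + 2.1222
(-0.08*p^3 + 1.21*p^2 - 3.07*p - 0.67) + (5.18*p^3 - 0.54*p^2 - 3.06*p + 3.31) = 5.1*p^3 + 0.67*p^2 - 6.13*p + 2.64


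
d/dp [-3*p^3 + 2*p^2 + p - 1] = -9*p^2 + 4*p + 1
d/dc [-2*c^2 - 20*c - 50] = -4*c - 20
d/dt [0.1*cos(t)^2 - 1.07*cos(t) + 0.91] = (1.07 - 0.2*cos(t))*sin(t)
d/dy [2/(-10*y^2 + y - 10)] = 2*(20*y - 1)/(10*y^2 - y + 10)^2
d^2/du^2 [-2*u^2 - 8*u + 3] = -4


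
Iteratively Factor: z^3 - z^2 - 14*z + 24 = (z + 4)*(z^2 - 5*z + 6) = (z - 2)*(z + 4)*(z - 3)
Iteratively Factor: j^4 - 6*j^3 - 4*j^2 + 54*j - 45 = (j - 3)*(j^3 - 3*j^2 - 13*j + 15) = (j - 3)*(j - 1)*(j^2 - 2*j - 15) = (j - 3)*(j - 1)*(j + 3)*(j - 5)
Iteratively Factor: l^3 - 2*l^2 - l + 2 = (l - 1)*(l^2 - l - 2) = (l - 2)*(l - 1)*(l + 1)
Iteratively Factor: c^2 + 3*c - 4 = (c + 4)*(c - 1)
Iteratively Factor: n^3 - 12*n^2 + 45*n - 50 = (n - 2)*(n^2 - 10*n + 25) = (n - 5)*(n - 2)*(n - 5)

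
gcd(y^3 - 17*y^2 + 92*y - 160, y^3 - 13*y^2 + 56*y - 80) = y^2 - 9*y + 20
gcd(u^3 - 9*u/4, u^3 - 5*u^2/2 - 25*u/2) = u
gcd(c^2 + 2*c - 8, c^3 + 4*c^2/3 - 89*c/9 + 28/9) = c + 4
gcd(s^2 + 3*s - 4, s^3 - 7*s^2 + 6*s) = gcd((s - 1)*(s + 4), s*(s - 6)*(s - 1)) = s - 1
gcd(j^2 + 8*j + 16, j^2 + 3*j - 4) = j + 4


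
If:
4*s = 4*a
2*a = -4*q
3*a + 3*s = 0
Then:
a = 0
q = 0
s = 0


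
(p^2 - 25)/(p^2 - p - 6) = (25 - p^2)/(-p^2 + p + 6)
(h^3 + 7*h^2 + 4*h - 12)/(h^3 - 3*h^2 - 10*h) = (h^2 + 5*h - 6)/(h*(h - 5))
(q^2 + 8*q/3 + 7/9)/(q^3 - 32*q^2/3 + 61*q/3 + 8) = (q + 7/3)/(q^2 - 11*q + 24)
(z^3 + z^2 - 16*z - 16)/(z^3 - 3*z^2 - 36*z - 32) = (z - 4)/(z - 8)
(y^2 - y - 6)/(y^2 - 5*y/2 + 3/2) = 2*(y^2 - y - 6)/(2*y^2 - 5*y + 3)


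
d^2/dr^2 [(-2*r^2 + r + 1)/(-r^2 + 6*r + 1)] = 2*(11*r^3 + 3*r^2 + 15*r - 29)/(r^6 - 18*r^5 + 105*r^4 - 180*r^3 - 105*r^2 - 18*r - 1)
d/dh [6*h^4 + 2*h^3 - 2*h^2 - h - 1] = 24*h^3 + 6*h^2 - 4*h - 1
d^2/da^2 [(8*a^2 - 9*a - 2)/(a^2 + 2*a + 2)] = 2*(-25*a^3 - 54*a^2 + 42*a + 64)/(a^6 + 6*a^5 + 18*a^4 + 32*a^3 + 36*a^2 + 24*a + 8)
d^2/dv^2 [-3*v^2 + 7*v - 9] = -6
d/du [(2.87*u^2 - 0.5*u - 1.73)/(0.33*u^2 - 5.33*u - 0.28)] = (-15.1321*u^2 - 0.4654*u - 9.0809)/(0.1089*u^4 - 3.5178*u^3 + 28.2241*u^2 + 2.9848*u + 0.0784)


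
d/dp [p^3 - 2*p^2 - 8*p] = 3*p^2 - 4*p - 8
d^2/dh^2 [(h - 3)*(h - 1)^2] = 6*h - 10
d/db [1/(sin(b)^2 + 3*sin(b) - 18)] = -(2*sin(b) + 3)*cos(b)/(sin(b)^2 + 3*sin(b) - 18)^2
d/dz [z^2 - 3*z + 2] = 2*z - 3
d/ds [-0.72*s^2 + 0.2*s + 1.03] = 0.2 - 1.44*s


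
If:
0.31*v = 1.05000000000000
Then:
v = 3.39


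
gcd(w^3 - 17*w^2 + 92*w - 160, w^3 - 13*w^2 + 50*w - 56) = w - 4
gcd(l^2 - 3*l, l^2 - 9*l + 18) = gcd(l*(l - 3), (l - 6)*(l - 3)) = l - 3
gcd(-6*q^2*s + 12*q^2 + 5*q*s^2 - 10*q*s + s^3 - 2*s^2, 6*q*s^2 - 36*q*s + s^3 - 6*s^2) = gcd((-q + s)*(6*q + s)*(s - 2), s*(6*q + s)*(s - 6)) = 6*q + s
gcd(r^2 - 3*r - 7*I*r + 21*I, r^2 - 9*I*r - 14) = r - 7*I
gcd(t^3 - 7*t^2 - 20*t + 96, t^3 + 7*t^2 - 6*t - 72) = t^2 + t - 12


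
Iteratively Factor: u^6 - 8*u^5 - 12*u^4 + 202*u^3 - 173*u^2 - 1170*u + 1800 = (u - 5)*(u^5 - 3*u^4 - 27*u^3 + 67*u^2 + 162*u - 360) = (u - 5)*(u + 4)*(u^4 - 7*u^3 + u^2 + 63*u - 90) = (u - 5)*(u - 2)*(u + 4)*(u^3 - 5*u^2 - 9*u + 45) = (u - 5)*(u - 3)*(u - 2)*(u + 4)*(u^2 - 2*u - 15) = (u - 5)*(u - 3)*(u - 2)*(u + 3)*(u + 4)*(u - 5)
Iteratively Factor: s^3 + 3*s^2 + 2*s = (s)*(s^2 + 3*s + 2) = s*(s + 2)*(s + 1)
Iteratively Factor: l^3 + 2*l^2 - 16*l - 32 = (l + 2)*(l^2 - 16) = (l - 4)*(l + 2)*(l + 4)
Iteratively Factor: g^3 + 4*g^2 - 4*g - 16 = (g + 4)*(g^2 - 4) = (g + 2)*(g + 4)*(g - 2)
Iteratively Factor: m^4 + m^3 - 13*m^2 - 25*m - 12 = (m + 3)*(m^3 - 2*m^2 - 7*m - 4) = (m - 4)*(m + 3)*(m^2 + 2*m + 1) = (m - 4)*(m + 1)*(m + 3)*(m + 1)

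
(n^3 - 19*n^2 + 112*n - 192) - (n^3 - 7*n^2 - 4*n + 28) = -12*n^2 + 116*n - 220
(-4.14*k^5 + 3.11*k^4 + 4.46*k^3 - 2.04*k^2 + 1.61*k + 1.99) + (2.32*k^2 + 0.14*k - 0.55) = -4.14*k^5 + 3.11*k^4 + 4.46*k^3 + 0.28*k^2 + 1.75*k + 1.44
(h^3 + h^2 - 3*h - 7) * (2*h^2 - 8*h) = 2*h^5 - 6*h^4 - 14*h^3 + 10*h^2 + 56*h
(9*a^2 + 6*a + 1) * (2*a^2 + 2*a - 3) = 18*a^4 + 30*a^3 - 13*a^2 - 16*a - 3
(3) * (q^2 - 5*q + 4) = 3*q^2 - 15*q + 12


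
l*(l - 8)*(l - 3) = l^3 - 11*l^2 + 24*l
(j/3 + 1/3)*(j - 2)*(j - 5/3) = j^3/3 - 8*j^2/9 - j/9 + 10/9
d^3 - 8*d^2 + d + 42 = (d - 7)*(d - 3)*(d + 2)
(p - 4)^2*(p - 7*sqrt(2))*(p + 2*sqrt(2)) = p^4 - 8*p^3 - 5*sqrt(2)*p^3 - 12*p^2 + 40*sqrt(2)*p^2 - 80*sqrt(2)*p + 224*p - 448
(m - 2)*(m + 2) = m^2 - 4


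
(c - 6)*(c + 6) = c^2 - 36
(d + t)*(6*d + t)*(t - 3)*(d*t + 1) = 6*d^3*t^2 - 18*d^3*t + 7*d^2*t^3 - 21*d^2*t^2 + 6*d^2*t - 18*d^2 + d*t^4 - 3*d*t^3 + 7*d*t^2 - 21*d*t + t^3 - 3*t^2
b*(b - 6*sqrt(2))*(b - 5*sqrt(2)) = b^3 - 11*sqrt(2)*b^2 + 60*b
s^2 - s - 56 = (s - 8)*(s + 7)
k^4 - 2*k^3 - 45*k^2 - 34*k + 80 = (k - 8)*(k - 1)*(k + 2)*(k + 5)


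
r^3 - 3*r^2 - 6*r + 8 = (r - 4)*(r - 1)*(r + 2)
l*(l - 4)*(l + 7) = l^3 + 3*l^2 - 28*l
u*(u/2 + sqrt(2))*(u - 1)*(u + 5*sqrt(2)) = u^4/2 - u^3/2 + 7*sqrt(2)*u^3/2 - 7*sqrt(2)*u^2/2 + 10*u^2 - 10*u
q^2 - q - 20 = (q - 5)*(q + 4)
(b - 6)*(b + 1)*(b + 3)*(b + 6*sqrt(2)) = b^4 - 2*b^3 + 6*sqrt(2)*b^3 - 21*b^2 - 12*sqrt(2)*b^2 - 126*sqrt(2)*b - 18*b - 108*sqrt(2)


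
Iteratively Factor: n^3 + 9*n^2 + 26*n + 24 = (n + 3)*(n^2 + 6*n + 8) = (n + 2)*(n + 3)*(n + 4)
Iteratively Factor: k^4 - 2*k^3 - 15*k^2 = (k)*(k^3 - 2*k^2 - 15*k) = k*(k + 3)*(k^2 - 5*k) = k*(k - 5)*(k + 3)*(k)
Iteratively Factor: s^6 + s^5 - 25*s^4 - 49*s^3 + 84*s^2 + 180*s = (s + 3)*(s^5 - 2*s^4 - 19*s^3 + 8*s^2 + 60*s) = (s - 2)*(s + 3)*(s^4 - 19*s^2 - 30*s) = (s - 5)*(s - 2)*(s + 3)*(s^3 + 5*s^2 + 6*s) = (s - 5)*(s - 2)*(s + 2)*(s + 3)*(s^2 + 3*s) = (s - 5)*(s - 2)*(s + 2)*(s + 3)^2*(s)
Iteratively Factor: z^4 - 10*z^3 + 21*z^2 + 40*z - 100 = (z - 2)*(z^3 - 8*z^2 + 5*z + 50) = (z - 5)*(z - 2)*(z^2 - 3*z - 10) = (z - 5)*(z - 2)*(z + 2)*(z - 5)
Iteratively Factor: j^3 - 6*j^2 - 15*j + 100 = (j - 5)*(j^2 - j - 20) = (j - 5)*(j + 4)*(j - 5)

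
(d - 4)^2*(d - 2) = d^3 - 10*d^2 + 32*d - 32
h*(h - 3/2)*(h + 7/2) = h^3 + 2*h^2 - 21*h/4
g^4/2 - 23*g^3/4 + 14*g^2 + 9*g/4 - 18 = (g/2 + 1/2)*(g - 8)*(g - 3)*(g - 3/2)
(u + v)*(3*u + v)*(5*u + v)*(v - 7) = 15*u^3*v - 105*u^3 + 23*u^2*v^2 - 161*u^2*v + 9*u*v^3 - 63*u*v^2 + v^4 - 7*v^3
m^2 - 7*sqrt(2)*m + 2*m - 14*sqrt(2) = (m + 2)*(m - 7*sqrt(2))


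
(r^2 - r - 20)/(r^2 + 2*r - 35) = (r + 4)/(r + 7)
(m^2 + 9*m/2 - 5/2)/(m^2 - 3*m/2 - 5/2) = (-2*m^2 - 9*m + 5)/(-2*m^2 + 3*m + 5)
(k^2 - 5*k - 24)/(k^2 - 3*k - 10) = (-k^2 + 5*k + 24)/(-k^2 + 3*k + 10)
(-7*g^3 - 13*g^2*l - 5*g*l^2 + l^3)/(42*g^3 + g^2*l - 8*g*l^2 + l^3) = (-g^2 - 2*g*l - l^2)/(6*g^2 + g*l - l^2)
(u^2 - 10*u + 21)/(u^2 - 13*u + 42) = (u - 3)/(u - 6)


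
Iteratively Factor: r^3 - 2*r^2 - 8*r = (r)*(r^2 - 2*r - 8) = r*(r - 4)*(r + 2)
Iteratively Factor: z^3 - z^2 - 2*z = (z + 1)*(z^2 - 2*z) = (z - 2)*(z + 1)*(z)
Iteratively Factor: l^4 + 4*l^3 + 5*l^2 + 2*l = (l + 1)*(l^3 + 3*l^2 + 2*l) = (l + 1)*(l + 2)*(l^2 + l) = (l + 1)^2*(l + 2)*(l)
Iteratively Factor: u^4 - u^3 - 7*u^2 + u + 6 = (u - 1)*(u^3 - 7*u - 6) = (u - 1)*(u + 2)*(u^2 - 2*u - 3) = (u - 3)*(u - 1)*(u + 2)*(u + 1)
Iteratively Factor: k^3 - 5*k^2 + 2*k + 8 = (k - 2)*(k^2 - 3*k - 4) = (k - 2)*(k + 1)*(k - 4)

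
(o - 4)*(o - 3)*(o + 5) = o^3 - 2*o^2 - 23*o + 60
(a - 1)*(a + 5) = a^2 + 4*a - 5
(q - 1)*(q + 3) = q^2 + 2*q - 3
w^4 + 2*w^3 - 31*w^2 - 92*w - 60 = (w - 6)*(w + 1)*(w + 2)*(w + 5)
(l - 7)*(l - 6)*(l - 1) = l^3 - 14*l^2 + 55*l - 42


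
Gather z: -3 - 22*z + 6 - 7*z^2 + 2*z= -7*z^2 - 20*z + 3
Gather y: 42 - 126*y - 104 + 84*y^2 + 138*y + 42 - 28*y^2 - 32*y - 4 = 56*y^2 - 20*y - 24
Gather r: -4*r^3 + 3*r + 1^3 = -4*r^3 + 3*r + 1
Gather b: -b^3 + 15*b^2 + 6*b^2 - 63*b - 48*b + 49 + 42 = -b^3 + 21*b^2 - 111*b + 91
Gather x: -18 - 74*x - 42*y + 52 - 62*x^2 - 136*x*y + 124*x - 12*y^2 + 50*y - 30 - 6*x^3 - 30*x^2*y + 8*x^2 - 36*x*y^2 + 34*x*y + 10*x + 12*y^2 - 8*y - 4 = -6*x^3 + x^2*(-30*y - 54) + x*(-36*y^2 - 102*y + 60)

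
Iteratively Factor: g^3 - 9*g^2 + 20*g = (g - 4)*(g^2 - 5*g) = (g - 5)*(g - 4)*(g)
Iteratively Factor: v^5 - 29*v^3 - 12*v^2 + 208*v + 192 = (v + 1)*(v^4 - v^3 - 28*v^2 + 16*v + 192) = (v - 4)*(v + 1)*(v^3 + 3*v^2 - 16*v - 48) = (v - 4)*(v + 1)*(v + 3)*(v^2 - 16) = (v - 4)*(v + 1)*(v + 3)*(v + 4)*(v - 4)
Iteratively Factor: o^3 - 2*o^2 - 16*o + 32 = (o + 4)*(o^2 - 6*o + 8) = (o - 4)*(o + 4)*(o - 2)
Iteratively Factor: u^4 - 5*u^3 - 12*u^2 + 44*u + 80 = (u - 4)*(u^3 - u^2 - 16*u - 20) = (u - 4)*(u + 2)*(u^2 - 3*u - 10) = (u - 4)*(u + 2)^2*(u - 5)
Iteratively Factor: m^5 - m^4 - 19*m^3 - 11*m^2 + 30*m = (m + 2)*(m^4 - 3*m^3 - 13*m^2 + 15*m) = (m + 2)*(m + 3)*(m^3 - 6*m^2 + 5*m) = (m - 5)*(m + 2)*(m + 3)*(m^2 - m) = (m - 5)*(m - 1)*(m + 2)*(m + 3)*(m)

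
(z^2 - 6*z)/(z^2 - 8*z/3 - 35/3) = 3*z*(6 - z)/(-3*z^2 + 8*z + 35)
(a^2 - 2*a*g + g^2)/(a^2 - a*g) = (a - g)/a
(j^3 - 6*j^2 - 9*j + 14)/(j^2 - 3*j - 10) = (j^2 - 8*j + 7)/(j - 5)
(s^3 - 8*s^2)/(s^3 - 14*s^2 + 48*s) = s/(s - 6)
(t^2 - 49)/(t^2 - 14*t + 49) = (t + 7)/(t - 7)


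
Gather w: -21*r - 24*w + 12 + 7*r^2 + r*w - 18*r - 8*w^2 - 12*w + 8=7*r^2 - 39*r - 8*w^2 + w*(r - 36) + 20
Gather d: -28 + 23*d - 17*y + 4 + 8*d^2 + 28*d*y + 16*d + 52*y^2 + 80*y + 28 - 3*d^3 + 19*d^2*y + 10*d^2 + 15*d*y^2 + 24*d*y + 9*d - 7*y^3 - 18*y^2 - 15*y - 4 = -3*d^3 + d^2*(19*y + 18) + d*(15*y^2 + 52*y + 48) - 7*y^3 + 34*y^2 + 48*y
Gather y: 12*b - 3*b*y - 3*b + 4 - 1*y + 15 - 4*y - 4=9*b + y*(-3*b - 5) + 15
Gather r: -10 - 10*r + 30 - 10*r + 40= 60 - 20*r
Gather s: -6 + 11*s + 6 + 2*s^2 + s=2*s^2 + 12*s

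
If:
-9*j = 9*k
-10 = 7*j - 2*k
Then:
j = -10/9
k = 10/9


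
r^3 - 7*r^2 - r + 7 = (r - 7)*(r - 1)*(r + 1)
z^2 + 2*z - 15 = (z - 3)*(z + 5)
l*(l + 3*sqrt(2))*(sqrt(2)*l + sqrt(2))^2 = 2*l^4 + 4*l^3 + 6*sqrt(2)*l^3 + 2*l^2 + 12*sqrt(2)*l^2 + 6*sqrt(2)*l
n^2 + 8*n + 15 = (n + 3)*(n + 5)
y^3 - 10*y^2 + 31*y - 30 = (y - 5)*(y - 3)*(y - 2)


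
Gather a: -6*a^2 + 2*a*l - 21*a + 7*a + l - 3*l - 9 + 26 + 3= -6*a^2 + a*(2*l - 14) - 2*l + 20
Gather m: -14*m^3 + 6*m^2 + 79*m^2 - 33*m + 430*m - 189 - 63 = -14*m^3 + 85*m^2 + 397*m - 252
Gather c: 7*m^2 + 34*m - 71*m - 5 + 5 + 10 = 7*m^2 - 37*m + 10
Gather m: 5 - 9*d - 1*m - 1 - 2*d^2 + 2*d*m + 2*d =-2*d^2 - 7*d + m*(2*d - 1) + 4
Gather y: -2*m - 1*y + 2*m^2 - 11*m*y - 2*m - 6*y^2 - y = 2*m^2 - 4*m - 6*y^2 + y*(-11*m - 2)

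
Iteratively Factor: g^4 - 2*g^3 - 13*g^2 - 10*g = (g + 2)*(g^3 - 4*g^2 - 5*g) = (g + 1)*(g + 2)*(g^2 - 5*g) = g*(g + 1)*(g + 2)*(g - 5)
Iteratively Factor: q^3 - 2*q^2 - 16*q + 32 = (q + 4)*(q^2 - 6*q + 8) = (q - 4)*(q + 4)*(q - 2)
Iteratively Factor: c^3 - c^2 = (c - 1)*(c^2) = c*(c - 1)*(c)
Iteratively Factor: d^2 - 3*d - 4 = (d + 1)*(d - 4)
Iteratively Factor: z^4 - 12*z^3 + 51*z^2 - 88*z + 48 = (z - 4)*(z^3 - 8*z^2 + 19*z - 12) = (z - 4)^2*(z^2 - 4*z + 3) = (z - 4)^2*(z - 1)*(z - 3)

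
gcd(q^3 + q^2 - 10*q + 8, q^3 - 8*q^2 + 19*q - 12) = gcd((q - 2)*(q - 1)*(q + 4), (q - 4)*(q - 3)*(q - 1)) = q - 1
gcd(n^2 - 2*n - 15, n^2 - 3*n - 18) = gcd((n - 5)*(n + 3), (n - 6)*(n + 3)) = n + 3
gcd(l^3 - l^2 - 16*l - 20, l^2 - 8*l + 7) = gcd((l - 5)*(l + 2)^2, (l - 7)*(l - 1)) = 1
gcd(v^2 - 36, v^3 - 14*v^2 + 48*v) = v - 6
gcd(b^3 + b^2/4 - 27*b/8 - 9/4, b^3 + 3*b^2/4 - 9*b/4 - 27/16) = b^2 + 9*b/4 + 9/8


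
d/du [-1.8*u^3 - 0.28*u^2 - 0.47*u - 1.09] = -5.4*u^2 - 0.56*u - 0.47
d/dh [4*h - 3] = 4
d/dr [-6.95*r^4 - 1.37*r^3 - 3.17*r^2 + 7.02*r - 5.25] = -27.8*r^3 - 4.11*r^2 - 6.34*r + 7.02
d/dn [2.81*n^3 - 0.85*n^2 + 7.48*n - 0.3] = 8.43*n^2 - 1.7*n + 7.48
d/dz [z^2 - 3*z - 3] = 2*z - 3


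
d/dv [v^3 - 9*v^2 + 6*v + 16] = 3*v^2 - 18*v + 6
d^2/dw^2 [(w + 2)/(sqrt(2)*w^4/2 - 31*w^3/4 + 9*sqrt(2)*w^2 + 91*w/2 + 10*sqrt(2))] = 8*((w + 2)*(8*sqrt(2)*w^3 - 93*w^2 + 72*sqrt(2)*w + 182)^2 + (-8*sqrt(2)*w^3 + 93*w^2 - 72*sqrt(2)*w - 3*(w + 2)*(4*sqrt(2)*w^2 - 31*w + 12*sqrt(2)) - 182)*(2*sqrt(2)*w^4 - 31*w^3 + 36*sqrt(2)*w^2 + 182*w + 40*sqrt(2)))/(2*sqrt(2)*w^4 - 31*w^3 + 36*sqrt(2)*w^2 + 182*w + 40*sqrt(2))^3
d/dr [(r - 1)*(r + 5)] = 2*r + 4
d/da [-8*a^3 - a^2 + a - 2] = -24*a^2 - 2*a + 1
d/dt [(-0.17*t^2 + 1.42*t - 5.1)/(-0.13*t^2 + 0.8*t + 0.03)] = (0.0486*t^2 - 1.3362*t + 4.1226)/(0.0169*t^4 - 0.208*t^3 + 0.6322*t^2 + 0.048*t + 0.0009)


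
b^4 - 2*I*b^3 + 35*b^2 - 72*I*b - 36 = (b - 6*I)*(b - I)^2*(b + 6*I)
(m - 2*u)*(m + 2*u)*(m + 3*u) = m^3 + 3*m^2*u - 4*m*u^2 - 12*u^3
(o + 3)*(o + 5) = o^2 + 8*o + 15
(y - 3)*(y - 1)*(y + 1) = y^3 - 3*y^2 - y + 3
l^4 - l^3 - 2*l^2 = l^2*(l - 2)*(l + 1)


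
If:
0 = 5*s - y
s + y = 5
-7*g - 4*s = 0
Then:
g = -10/21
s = 5/6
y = 25/6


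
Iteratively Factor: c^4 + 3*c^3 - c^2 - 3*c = (c + 3)*(c^3 - c) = (c + 1)*(c + 3)*(c^2 - c) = c*(c + 1)*(c + 3)*(c - 1)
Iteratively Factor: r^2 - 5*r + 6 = (r - 2)*(r - 3)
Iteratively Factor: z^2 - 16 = (z - 4)*(z + 4)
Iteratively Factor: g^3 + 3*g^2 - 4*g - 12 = (g - 2)*(g^2 + 5*g + 6) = (g - 2)*(g + 2)*(g + 3)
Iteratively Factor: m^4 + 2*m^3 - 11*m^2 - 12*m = (m + 4)*(m^3 - 2*m^2 - 3*m) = (m + 1)*(m + 4)*(m^2 - 3*m) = (m - 3)*(m + 1)*(m + 4)*(m)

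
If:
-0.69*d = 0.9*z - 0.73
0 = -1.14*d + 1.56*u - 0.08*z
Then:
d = 1.05797101449275 - 1.30434782608696*z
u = 0.773132664437012 - 0.901895206243032*z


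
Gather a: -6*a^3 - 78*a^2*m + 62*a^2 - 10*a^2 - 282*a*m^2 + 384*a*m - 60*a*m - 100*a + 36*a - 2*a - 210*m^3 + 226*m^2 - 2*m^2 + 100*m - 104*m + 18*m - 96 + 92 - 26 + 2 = -6*a^3 + a^2*(52 - 78*m) + a*(-282*m^2 + 324*m - 66) - 210*m^3 + 224*m^2 + 14*m - 28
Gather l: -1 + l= l - 1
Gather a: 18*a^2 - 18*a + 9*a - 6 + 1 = 18*a^2 - 9*a - 5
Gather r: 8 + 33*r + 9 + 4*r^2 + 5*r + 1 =4*r^2 + 38*r + 18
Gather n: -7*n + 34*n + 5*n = 32*n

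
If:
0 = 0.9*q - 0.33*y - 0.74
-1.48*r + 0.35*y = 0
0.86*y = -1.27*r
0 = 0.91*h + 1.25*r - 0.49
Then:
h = 0.54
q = 0.82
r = 0.00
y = 0.00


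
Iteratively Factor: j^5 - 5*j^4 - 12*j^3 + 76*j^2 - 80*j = (j - 5)*(j^4 - 12*j^2 + 16*j) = (j - 5)*(j - 2)*(j^3 + 2*j^2 - 8*j) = (j - 5)*(j - 2)*(j + 4)*(j^2 - 2*j) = j*(j - 5)*(j - 2)*(j + 4)*(j - 2)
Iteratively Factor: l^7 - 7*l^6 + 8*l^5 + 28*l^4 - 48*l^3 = (l - 3)*(l^6 - 4*l^5 - 4*l^4 + 16*l^3) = (l - 3)*(l + 2)*(l^5 - 6*l^4 + 8*l^3) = l*(l - 3)*(l + 2)*(l^4 - 6*l^3 + 8*l^2) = l*(l - 3)*(l - 2)*(l + 2)*(l^3 - 4*l^2) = l^2*(l - 3)*(l - 2)*(l + 2)*(l^2 - 4*l) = l^2*(l - 4)*(l - 3)*(l - 2)*(l + 2)*(l)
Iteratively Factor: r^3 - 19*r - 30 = (r + 3)*(r^2 - 3*r - 10) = (r - 5)*(r + 3)*(r + 2)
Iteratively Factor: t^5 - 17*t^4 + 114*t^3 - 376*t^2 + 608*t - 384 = (t - 4)*(t^4 - 13*t^3 + 62*t^2 - 128*t + 96) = (t - 4)*(t - 2)*(t^3 - 11*t^2 + 40*t - 48) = (t - 4)^2*(t - 2)*(t^2 - 7*t + 12) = (t - 4)^3*(t - 2)*(t - 3)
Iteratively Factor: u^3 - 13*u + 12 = (u - 3)*(u^2 + 3*u - 4) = (u - 3)*(u + 4)*(u - 1)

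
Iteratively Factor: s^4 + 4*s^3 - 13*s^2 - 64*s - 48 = (s + 4)*(s^3 - 13*s - 12) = (s + 1)*(s + 4)*(s^2 - s - 12) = (s + 1)*(s + 3)*(s + 4)*(s - 4)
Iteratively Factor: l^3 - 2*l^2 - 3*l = (l - 3)*(l^2 + l) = (l - 3)*(l + 1)*(l)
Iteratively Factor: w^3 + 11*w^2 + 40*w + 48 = (w + 4)*(w^2 + 7*w + 12) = (w + 4)^2*(w + 3)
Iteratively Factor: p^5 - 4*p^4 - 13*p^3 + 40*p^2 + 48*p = (p)*(p^4 - 4*p^3 - 13*p^2 + 40*p + 48) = p*(p + 3)*(p^3 - 7*p^2 + 8*p + 16) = p*(p - 4)*(p + 3)*(p^2 - 3*p - 4) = p*(p - 4)^2*(p + 3)*(p + 1)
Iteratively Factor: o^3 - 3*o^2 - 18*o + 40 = (o + 4)*(o^2 - 7*o + 10) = (o - 2)*(o + 4)*(o - 5)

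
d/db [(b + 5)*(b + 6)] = 2*b + 11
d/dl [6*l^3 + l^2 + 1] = 2*l*(9*l + 1)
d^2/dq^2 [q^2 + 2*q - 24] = 2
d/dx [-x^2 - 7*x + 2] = -2*x - 7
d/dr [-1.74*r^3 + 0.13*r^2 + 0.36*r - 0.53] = -5.22*r^2 + 0.26*r + 0.36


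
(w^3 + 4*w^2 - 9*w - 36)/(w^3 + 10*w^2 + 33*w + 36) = (w - 3)/(w + 3)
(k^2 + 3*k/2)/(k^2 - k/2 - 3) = k/(k - 2)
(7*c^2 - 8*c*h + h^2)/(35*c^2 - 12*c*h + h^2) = (c - h)/(5*c - h)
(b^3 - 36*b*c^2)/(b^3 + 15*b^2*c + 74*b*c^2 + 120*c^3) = b*(b - 6*c)/(b^2 + 9*b*c + 20*c^2)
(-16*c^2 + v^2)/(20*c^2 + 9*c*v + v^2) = (-4*c + v)/(5*c + v)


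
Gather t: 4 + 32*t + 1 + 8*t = 40*t + 5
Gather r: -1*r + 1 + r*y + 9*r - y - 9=r*(y + 8) - y - 8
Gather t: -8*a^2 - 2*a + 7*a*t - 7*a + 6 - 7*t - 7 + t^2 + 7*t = -8*a^2 + 7*a*t - 9*a + t^2 - 1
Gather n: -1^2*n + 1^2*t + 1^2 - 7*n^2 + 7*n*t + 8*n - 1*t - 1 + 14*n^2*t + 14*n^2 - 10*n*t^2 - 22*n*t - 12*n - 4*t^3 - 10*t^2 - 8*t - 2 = n^2*(14*t + 7) + n*(-10*t^2 - 15*t - 5) - 4*t^3 - 10*t^2 - 8*t - 2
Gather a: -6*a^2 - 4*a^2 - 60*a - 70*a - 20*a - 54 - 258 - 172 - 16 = -10*a^2 - 150*a - 500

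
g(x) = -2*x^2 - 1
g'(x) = -4*x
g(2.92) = -18.05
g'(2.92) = -11.68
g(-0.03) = -1.00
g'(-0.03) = 0.12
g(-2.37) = -12.23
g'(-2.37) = 9.48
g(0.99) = -2.96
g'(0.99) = -3.96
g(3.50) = -25.50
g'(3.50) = -14.00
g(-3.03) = -19.36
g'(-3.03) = 12.12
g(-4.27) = -37.47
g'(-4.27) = 17.08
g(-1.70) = -6.78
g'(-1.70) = 6.80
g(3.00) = -19.00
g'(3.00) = -12.00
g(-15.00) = -451.00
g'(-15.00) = 60.00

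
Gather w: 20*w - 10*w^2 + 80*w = -10*w^2 + 100*w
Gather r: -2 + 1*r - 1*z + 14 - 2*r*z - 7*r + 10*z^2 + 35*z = r*(-2*z - 6) + 10*z^2 + 34*z + 12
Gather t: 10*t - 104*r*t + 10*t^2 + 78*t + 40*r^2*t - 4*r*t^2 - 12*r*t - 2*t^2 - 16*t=t^2*(8 - 4*r) + t*(40*r^2 - 116*r + 72)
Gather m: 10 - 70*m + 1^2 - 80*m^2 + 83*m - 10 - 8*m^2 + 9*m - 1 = -88*m^2 + 22*m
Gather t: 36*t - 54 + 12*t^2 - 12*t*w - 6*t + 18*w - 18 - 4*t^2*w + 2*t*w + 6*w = t^2*(12 - 4*w) + t*(30 - 10*w) + 24*w - 72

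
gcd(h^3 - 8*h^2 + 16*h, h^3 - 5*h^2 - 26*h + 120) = h - 4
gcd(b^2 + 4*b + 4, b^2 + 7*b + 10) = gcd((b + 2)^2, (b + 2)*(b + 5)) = b + 2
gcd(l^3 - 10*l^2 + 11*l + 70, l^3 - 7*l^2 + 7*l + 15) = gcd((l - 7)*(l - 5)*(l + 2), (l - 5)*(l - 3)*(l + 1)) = l - 5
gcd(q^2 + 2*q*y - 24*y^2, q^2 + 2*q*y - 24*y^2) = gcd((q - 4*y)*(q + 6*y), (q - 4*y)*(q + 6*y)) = -q^2 - 2*q*y + 24*y^2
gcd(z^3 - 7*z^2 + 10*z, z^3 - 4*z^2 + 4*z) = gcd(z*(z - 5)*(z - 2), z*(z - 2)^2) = z^2 - 2*z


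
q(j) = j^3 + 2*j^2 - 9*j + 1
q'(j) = 3*j^2 + 4*j - 9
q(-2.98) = 19.12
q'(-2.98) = 5.72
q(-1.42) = 14.95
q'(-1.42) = -8.63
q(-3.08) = 18.47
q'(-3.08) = 7.14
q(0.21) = -0.79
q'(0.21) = -8.03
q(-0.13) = 2.20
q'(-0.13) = -9.47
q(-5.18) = -37.71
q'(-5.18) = 50.78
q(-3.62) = 12.35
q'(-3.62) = 15.83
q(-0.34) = 4.25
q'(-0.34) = -10.01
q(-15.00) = -2789.00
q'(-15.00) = 606.00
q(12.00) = 1909.00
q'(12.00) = 471.00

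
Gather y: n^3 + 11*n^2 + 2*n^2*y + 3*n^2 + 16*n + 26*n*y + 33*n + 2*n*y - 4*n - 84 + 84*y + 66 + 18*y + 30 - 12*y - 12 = n^3 + 14*n^2 + 45*n + y*(2*n^2 + 28*n + 90)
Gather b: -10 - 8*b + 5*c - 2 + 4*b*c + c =b*(4*c - 8) + 6*c - 12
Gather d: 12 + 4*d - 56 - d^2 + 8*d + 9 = -d^2 + 12*d - 35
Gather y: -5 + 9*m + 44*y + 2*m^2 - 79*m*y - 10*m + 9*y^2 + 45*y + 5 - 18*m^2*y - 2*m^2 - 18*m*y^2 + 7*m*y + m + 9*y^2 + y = y^2*(18 - 18*m) + y*(-18*m^2 - 72*m + 90)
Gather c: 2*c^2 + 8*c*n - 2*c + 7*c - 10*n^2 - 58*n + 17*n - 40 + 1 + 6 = 2*c^2 + c*(8*n + 5) - 10*n^2 - 41*n - 33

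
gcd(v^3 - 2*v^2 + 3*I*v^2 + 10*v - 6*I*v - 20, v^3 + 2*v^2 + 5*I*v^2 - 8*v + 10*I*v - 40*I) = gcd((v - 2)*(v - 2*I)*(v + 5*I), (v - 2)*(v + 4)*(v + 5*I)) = v^2 + v*(-2 + 5*I) - 10*I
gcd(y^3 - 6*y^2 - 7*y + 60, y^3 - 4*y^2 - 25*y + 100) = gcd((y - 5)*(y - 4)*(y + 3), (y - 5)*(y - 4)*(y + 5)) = y^2 - 9*y + 20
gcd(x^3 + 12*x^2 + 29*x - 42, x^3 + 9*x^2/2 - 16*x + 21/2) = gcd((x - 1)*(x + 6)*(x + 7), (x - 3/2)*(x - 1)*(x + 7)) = x^2 + 6*x - 7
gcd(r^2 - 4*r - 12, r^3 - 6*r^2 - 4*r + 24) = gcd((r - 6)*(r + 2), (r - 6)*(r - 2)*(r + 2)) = r^2 - 4*r - 12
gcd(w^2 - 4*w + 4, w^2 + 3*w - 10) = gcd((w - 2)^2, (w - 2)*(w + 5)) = w - 2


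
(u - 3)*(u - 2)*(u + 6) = u^3 + u^2 - 24*u + 36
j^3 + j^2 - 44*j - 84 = (j - 7)*(j + 2)*(j + 6)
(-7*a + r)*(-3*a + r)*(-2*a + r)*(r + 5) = -42*a^3*r - 210*a^3 + 41*a^2*r^2 + 205*a^2*r - 12*a*r^3 - 60*a*r^2 + r^4 + 5*r^3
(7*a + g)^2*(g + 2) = 49*a^2*g + 98*a^2 + 14*a*g^2 + 28*a*g + g^3 + 2*g^2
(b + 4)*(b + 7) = b^2 + 11*b + 28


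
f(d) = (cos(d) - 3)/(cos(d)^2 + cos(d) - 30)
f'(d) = (2*sin(d)*cos(d) + sin(d))*(cos(d) - 3)/(cos(d)^2 + cos(d) - 30)^2 - sin(d)/(cos(d)^2 + cos(d) - 30)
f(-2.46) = 0.13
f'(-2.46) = -0.02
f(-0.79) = 0.08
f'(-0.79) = -0.02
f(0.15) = 0.07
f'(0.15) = 0.00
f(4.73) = 0.10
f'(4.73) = -0.03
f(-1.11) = 0.09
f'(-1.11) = -0.03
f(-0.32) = 0.07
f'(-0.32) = -0.01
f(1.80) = 0.11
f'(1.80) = 0.03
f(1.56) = 0.10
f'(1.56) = 0.03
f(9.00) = 0.13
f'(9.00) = 0.02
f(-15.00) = 0.12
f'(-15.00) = -0.02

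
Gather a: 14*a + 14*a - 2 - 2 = 28*a - 4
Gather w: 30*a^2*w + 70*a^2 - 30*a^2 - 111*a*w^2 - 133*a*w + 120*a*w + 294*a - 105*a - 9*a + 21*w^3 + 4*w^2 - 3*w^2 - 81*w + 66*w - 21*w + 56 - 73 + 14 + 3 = 40*a^2 + 180*a + 21*w^3 + w^2*(1 - 111*a) + w*(30*a^2 - 13*a - 36)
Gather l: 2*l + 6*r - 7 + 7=2*l + 6*r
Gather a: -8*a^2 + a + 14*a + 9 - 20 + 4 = -8*a^2 + 15*a - 7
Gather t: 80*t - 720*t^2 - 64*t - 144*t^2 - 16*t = -864*t^2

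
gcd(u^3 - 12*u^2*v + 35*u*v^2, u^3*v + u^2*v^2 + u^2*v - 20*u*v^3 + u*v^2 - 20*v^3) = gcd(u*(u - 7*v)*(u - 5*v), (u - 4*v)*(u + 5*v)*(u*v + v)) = 1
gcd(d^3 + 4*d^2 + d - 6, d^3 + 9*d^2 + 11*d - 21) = d^2 + 2*d - 3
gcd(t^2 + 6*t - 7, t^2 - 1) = t - 1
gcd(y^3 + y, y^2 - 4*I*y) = y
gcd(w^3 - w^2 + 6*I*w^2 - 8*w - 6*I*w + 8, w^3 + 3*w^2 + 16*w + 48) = w + 4*I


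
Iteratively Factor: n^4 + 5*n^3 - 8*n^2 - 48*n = (n + 4)*(n^3 + n^2 - 12*n) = n*(n + 4)*(n^2 + n - 12) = n*(n + 4)^2*(n - 3)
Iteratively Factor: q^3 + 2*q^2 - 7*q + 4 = (q - 1)*(q^2 + 3*q - 4) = (q - 1)*(q + 4)*(q - 1)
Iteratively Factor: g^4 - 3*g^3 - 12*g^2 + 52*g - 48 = (g - 2)*(g^3 - g^2 - 14*g + 24) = (g - 2)*(g + 4)*(g^2 - 5*g + 6) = (g - 3)*(g - 2)*(g + 4)*(g - 2)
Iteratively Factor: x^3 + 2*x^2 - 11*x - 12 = (x + 4)*(x^2 - 2*x - 3) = (x + 1)*(x + 4)*(x - 3)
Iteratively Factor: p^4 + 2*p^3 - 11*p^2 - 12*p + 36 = (p - 2)*(p^3 + 4*p^2 - 3*p - 18) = (p - 2)^2*(p^2 + 6*p + 9) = (p - 2)^2*(p + 3)*(p + 3)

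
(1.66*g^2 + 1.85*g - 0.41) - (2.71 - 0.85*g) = 1.66*g^2 + 2.7*g - 3.12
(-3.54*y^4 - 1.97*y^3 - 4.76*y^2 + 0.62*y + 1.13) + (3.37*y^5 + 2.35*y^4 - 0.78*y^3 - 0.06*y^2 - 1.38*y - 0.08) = 3.37*y^5 - 1.19*y^4 - 2.75*y^3 - 4.82*y^2 - 0.76*y + 1.05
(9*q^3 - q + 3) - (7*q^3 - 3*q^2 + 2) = 2*q^3 + 3*q^2 - q + 1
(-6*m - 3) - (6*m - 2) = -12*m - 1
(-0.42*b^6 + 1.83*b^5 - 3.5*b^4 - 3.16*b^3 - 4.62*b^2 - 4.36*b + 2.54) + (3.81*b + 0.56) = -0.42*b^6 + 1.83*b^5 - 3.5*b^4 - 3.16*b^3 - 4.62*b^2 - 0.55*b + 3.1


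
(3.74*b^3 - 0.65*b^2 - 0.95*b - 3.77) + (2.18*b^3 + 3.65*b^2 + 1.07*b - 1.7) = 5.92*b^3 + 3.0*b^2 + 0.12*b - 5.47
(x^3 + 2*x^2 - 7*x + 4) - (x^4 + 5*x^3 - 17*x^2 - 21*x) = -x^4 - 4*x^3 + 19*x^2 + 14*x + 4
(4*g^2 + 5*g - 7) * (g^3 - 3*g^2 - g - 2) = 4*g^5 - 7*g^4 - 26*g^3 + 8*g^2 - 3*g + 14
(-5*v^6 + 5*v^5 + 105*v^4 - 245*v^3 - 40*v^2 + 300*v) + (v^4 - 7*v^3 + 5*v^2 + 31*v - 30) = -5*v^6 + 5*v^5 + 106*v^4 - 252*v^3 - 35*v^2 + 331*v - 30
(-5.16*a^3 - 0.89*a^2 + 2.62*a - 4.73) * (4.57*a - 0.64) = -23.5812*a^4 - 0.7649*a^3 + 12.543*a^2 - 23.2929*a + 3.0272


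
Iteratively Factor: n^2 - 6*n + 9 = (n - 3)*(n - 3)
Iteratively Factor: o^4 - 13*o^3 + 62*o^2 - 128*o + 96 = (o - 2)*(o^3 - 11*o^2 + 40*o - 48) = (o - 3)*(o - 2)*(o^2 - 8*o + 16) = (o - 4)*(o - 3)*(o - 2)*(o - 4)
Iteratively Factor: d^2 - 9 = (d - 3)*(d + 3)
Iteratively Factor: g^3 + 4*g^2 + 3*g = (g + 3)*(g^2 + g) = g*(g + 3)*(g + 1)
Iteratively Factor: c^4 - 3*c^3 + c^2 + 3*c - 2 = (c - 1)*(c^3 - 2*c^2 - c + 2) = (c - 2)*(c - 1)*(c^2 - 1) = (c - 2)*(c - 1)^2*(c + 1)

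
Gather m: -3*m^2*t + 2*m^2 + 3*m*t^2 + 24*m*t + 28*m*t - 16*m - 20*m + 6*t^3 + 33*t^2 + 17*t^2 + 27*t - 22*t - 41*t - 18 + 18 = m^2*(2 - 3*t) + m*(3*t^2 + 52*t - 36) + 6*t^3 + 50*t^2 - 36*t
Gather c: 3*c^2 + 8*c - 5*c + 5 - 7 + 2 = 3*c^2 + 3*c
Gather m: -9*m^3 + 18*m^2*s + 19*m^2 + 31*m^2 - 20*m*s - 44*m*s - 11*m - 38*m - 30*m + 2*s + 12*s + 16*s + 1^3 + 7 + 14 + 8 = -9*m^3 + m^2*(18*s + 50) + m*(-64*s - 79) + 30*s + 30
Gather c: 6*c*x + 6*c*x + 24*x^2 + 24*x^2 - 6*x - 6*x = 12*c*x + 48*x^2 - 12*x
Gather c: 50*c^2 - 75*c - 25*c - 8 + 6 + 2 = 50*c^2 - 100*c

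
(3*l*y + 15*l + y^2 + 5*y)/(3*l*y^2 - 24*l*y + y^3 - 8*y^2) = (y + 5)/(y*(y - 8))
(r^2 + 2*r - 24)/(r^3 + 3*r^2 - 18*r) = (r - 4)/(r*(r - 3))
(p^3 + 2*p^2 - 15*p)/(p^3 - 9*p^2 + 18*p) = (p + 5)/(p - 6)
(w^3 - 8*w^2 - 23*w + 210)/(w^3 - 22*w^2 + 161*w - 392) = (w^2 - w - 30)/(w^2 - 15*w + 56)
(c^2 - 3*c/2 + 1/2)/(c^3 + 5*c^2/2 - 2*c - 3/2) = (2*c - 1)/(2*c^2 + 7*c + 3)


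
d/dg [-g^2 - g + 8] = -2*g - 1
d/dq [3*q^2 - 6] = 6*q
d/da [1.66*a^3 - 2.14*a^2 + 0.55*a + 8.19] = 4.98*a^2 - 4.28*a + 0.55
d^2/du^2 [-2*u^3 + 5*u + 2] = -12*u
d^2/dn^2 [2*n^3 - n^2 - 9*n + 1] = 12*n - 2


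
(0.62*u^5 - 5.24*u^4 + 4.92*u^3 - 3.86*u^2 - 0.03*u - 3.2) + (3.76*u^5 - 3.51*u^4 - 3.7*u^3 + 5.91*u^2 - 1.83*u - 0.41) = 4.38*u^5 - 8.75*u^4 + 1.22*u^3 + 2.05*u^2 - 1.86*u - 3.61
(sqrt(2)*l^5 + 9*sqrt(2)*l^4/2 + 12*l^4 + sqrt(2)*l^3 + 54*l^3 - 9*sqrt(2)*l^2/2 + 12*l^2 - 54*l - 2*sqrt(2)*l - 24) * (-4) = -4*sqrt(2)*l^5 - 48*l^4 - 18*sqrt(2)*l^4 - 216*l^3 - 4*sqrt(2)*l^3 - 48*l^2 + 18*sqrt(2)*l^2 + 8*sqrt(2)*l + 216*l + 96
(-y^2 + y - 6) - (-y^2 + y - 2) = -4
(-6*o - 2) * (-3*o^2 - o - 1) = 18*o^3 + 12*o^2 + 8*o + 2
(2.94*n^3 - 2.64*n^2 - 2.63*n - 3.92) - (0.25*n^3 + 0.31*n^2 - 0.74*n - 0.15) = 2.69*n^3 - 2.95*n^2 - 1.89*n - 3.77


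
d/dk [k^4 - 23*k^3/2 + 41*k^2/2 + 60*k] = 4*k^3 - 69*k^2/2 + 41*k + 60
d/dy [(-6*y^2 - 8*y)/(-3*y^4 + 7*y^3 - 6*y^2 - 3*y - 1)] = 2*(-18*y^5 - 15*y^4 + 56*y^3 - 15*y^2 + 6*y + 4)/(9*y^8 - 42*y^7 + 85*y^6 - 66*y^5 + 22*y^3 + 21*y^2 + 6*y + 1)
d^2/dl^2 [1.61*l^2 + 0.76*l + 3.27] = 3.22000000000000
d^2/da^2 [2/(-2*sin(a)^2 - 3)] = 8*(4*sin(a)^4 - 12*sin(a)^2 + 3)/(4 - cos(2*a))^3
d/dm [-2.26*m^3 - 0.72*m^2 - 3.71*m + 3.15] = -6.78*m^2 - 1.44*m - 3.71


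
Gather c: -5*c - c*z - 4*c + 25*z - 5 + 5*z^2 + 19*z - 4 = c*(-z - 9) + 5*z^2 + 44*z - 9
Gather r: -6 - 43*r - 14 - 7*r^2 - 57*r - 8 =-7*r^2 - 100*r - 28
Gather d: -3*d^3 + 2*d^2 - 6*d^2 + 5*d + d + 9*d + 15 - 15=-3*d^3 - 4*d^2 + 15*d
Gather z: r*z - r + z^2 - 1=r*z - r + z^2 - 1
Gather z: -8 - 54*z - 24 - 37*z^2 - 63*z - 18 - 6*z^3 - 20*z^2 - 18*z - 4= -6*z^3 - 57*z^2 - 135*z - 54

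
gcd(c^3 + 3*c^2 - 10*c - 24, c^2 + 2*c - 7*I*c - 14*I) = c + 2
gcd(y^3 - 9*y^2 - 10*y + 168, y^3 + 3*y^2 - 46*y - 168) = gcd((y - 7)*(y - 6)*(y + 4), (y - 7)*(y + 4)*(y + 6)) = y^2 - 3*y - 28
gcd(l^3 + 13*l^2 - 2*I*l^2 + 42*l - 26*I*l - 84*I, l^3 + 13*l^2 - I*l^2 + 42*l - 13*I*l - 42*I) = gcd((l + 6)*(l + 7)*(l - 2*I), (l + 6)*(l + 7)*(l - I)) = l^2 + 13*l + 42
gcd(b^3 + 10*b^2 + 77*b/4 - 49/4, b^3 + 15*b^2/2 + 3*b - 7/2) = b^2 + 13*b/2 - 7/2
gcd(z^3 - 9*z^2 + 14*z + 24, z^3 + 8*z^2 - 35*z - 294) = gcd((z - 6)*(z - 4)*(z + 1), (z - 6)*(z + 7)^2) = z - 6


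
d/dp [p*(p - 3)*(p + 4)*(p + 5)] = 4*p^3 + 18*p^2 - 14*p - 60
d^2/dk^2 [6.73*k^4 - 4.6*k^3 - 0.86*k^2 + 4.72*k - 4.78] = 80.76*k^2 - 27.6*k - 1.72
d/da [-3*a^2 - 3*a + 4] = -6*a - 3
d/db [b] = 1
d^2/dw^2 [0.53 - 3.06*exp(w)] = -3.06*exp(w)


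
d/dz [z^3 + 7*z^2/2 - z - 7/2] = 3*z^2 + 7*z - 1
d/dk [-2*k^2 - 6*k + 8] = -4*k - 6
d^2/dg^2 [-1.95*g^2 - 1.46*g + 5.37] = -3.90000000000000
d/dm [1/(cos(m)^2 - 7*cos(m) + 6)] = (2*cos(m) - 7)*sin(m)/(cos(m)^2 - 7*cos(m) + 6)^2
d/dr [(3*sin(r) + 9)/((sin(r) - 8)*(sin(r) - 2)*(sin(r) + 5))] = 6*(-sin(r)^3 - 2*sin(r)^2 + 15*sin(r) + 91)*cos(r)/((sin(r) - 8)^2*(sin(r) - 2)^2*(sin(r) + 5)^2)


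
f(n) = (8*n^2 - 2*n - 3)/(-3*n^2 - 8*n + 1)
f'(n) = (6*n + 8)*(8*n^2 - 2*n - 3)/(-3*n^2 - 8*n + 1)^2 + (16*n - 2)/(-3*n^2 - 8*n + 1)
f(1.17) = -0.45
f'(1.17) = -0.80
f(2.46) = -1.10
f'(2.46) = -0.34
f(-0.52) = 0.05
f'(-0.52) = -2.32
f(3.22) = -1.32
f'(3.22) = -0.24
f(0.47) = 0.63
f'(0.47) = -3.62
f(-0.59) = 0.21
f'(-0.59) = -2.25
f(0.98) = -0.28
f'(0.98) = -1.01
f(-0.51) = 0.02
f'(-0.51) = -2.34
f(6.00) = -1.76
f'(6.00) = -0.11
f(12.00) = -2.13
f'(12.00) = -0.04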